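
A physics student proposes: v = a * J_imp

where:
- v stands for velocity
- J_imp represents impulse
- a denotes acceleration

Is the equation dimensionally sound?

No

v (velocity) has dimensions [L T^-1].
J_imp (impulse) has dimensions [L M T^-1].
a (acceleration) has dimensions [L T^-2].

Left side: [L T^-1]
Right side: [L^2 M T^-3]

The two sides have different dimensions, so the equation is NOT dimensionally consistent.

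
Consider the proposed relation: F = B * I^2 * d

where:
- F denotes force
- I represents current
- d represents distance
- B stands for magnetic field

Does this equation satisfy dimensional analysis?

No

F (force) has dimensions [L M T^-2].
I (current) has dimensions [I].
d (distance) has dimensions [L].
B (magnetic field) has dimensions [I^-1 M T^-2].

Left side: [L M T^-2]
Right side: [I L M T^-2]

The two sides have different dimensions, so the equation is NOT dimensionally consistent.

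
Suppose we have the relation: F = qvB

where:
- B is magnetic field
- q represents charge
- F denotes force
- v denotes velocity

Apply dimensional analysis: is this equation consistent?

Yes

B (magnetic field) has dimensions [I^-1 M T^-2].
q (charge) has dimensions [I T].
F (force) has dimensions [L M T^-2].
v (velocity) has dimensions [L T^-1].

Left side: [L M T^-2]
Right side: [L M T^-2]

Both sides have the same dimensions, so the equation is dimensionally consistent.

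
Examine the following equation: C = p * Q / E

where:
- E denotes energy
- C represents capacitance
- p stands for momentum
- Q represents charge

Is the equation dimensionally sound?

No

E (energy) has dimensions [L^2 M T^-2].
C (capacitance) has dimensions [I^2 L^-2 M^-1 T^4].
p (momentum) has dimensions [L M T^-1].
Q (charge) has dimensions [I T].

Left side: [I^2 L^-2 M^-1 T^4]
Right side: [I L^-1 T^2]

The two sides have different dimensions, so the equation is NOT dimensionally consistent.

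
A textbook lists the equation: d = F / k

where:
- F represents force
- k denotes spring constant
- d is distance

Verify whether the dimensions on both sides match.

Yes

F (force) has dimensions [L M T^-2].
k (spring constant) has dimensions [M T^-2].
d (distance) has dimensions [L].

Left side: [L]
Right side: [L]

Both sides have the same dimensions, so the equation is dimensionally consistent.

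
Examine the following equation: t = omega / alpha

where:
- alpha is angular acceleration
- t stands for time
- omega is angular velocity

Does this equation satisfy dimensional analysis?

Yes

alpha (angular acceleration) has dimensions [T^-2].
t (time) has dimensions [T].
omega (angular velocity) has dimensions [T^-1].

Left side: [T]
Right side: [T]

Both sides have the same dimensions, so the equation is dimensionally consistent.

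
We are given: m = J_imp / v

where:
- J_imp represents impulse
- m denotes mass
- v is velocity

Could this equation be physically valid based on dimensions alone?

Yes

J_imp (impulse) has dimensions [L M T^-1].
m (mass) has dimensions [M].
v (velocity) has dimensions [L T^-1].

Left side: [M]
Right side: [M]

Both sides have the same dimensions, so the equation is dimensionally consistent.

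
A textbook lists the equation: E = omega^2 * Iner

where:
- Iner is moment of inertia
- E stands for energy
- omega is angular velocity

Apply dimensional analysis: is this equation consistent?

Yes

Iner (moment of inertia) has dimensions [L^2 M].
E (energy) has dimensions [L^2 M T^-2].
omega (angular velocity) has dimensions [T^-1].

Left side: [L^2 M T^-2]
Right side: [L^2 M T^-2]

Both sides have the same dimensions, so the equation is dimensionally consistent.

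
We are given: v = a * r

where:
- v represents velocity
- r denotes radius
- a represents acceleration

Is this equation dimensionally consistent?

No

v (velocity) has dimensions [L T^-1].
r (radius) has dimensions [L].
a (acceleration) has dimensions [L T^-2].

Left side: [L T^-1]
Right side: [L^2 T^-2]

The two sides have different dimensions, so the equation is NOT dimensionally consistent.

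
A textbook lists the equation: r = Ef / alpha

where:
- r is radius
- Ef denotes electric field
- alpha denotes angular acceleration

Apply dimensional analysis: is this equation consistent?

No

r (radius) has dimensions [L].
Ef (electric field) has dimensions [I^-1 L M T^-3].
alpha (angular acceleration) has dimensions [T^-2].

Left side: [L]
Right side: [I^-1 L M T^-1]

The two sides have different dimensions, so the equation is NOT dimensionally consistent.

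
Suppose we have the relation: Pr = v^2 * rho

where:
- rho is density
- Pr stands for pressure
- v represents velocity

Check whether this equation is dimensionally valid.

Yes

rho (density) has dimensions [L^-3 M].
Pr (pressure) has dimensions [L^-1 M T^-2].
v (velocity) has dimensions [L T^-1].

Left side: [L^-1 M T^-2]
Right side: [L^-1 M T^-2]

Both sides have the same dimensions, so the equation is dimensionally consistent.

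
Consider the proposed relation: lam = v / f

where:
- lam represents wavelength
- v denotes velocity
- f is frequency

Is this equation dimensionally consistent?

Yes

lam (wavelength) has dimensions [L].
v (velocity) has dimensions [L T^-1].
f (frequency) has dimensions [T^-1].

Left side: [L]
Right side: [L]

Both sides have the same dimensions, so the equation is dimensionally consistent.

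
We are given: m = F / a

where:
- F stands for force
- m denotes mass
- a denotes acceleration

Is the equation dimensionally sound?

Yes

F (force) has dimensions [L M T^-2].
m (mass) has dimensions [M].
a (acceleration) has dimensions [L T^-2].

Left side: [M]
Right side: [M]

Both sides have the same dimensions, so the equation is dimensionally consistent.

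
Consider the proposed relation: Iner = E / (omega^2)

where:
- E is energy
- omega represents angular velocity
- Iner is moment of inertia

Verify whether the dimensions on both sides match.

Yes

E (energy) has dimensions [L^2 M T^-2].
omega (angular velocity) has dimensions [T^-1].
Iner (moment of inertia) has dimensions [L^2 M].

Left side: [L^2 M]
Right side: [L^2 M]

Both sides have the same dimensions, so the equation is dimensionally consistent.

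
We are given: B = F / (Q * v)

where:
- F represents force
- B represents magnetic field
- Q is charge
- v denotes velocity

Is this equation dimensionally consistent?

Yes

F (force) has dimensions [L M T^-2].
B (magnetic field) has dimensions [I^-1 M T^-2].
Q (charge) has dimensions [I T].
v (velocity) has dimensions [L T^-1].

Left side: [I^-1 M T^-2]
Right side: [I^-1 M T^-2]

Both sides have the same dimensions, so the equation is dimensionally consistent.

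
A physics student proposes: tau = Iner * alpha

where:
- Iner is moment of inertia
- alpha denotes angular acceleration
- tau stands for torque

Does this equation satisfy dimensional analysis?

Yes

Iner (moment of inertia) has dimensions [L^2 M].
alpha (angular acceleration) has dimensions [T^-2].
tau (torque) has dimensions [L^2 M T^-2].

Left side: [L^2 M T^-2]
Right side: [L^2 M T^-2]

Both sides have the same dimensions, so the equation is dimensionally consistent.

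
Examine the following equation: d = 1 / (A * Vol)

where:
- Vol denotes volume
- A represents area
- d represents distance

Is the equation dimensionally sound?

No

Vol (volume) has dimensions [L^3].
A (area) has dimensions [L^2].
d (distance) has dimensions [L].

Left side: [L]
Right side: [L^-5]

The two sides have different dimensions, so the equation is NOT dimensionally consistent.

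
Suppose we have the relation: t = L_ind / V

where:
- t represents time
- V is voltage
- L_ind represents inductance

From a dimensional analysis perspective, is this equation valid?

No

t (time) has dimensions [T].
V (voltage) has dimensions [I^-1 L^2 M T^-3].
L_ind (inductance) has dimensions [I^-2 L^2 M T^-2].

Left side: [T]
Right side: [I^-1 T]

The two sides have different dimensions, so the equation is NOT dimensionally consistent.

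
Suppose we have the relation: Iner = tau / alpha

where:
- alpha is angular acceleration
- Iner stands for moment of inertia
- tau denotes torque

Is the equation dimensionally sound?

Yes

alpha (angular acceleration) has dimensions [T^-2].
Iner (moment of inertia) has dimensions [L^2 M].
tau (torque) has dimensions [L^2 M T^-2].

Left side: [L^2 M]
Right side: [L^2 M]

Both sides have the same dimensions, so the equation is dimensionally consistent.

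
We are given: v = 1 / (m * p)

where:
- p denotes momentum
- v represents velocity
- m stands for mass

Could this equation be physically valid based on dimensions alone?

No

p (momentum) has dimensions [L M T^-1].
v (velocity) has dimensions [L T^-1].
m (mass) has dimensions [M].

Left side: [L T^-1]
Right side: [L^-1 M^-2 T]

The two sides have different dimensions, so the equation is NOT dimensionally consistent.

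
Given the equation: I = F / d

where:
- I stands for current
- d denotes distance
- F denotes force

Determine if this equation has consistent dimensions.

No

I (current) has dimensions [I].
d (distance) has dimensions [L].
F (force) has dimensions [L M T^-2].

Left side: [I]
Right side: [M T^-2]

The two sides have different dimensions, so the equation is NOT dimensionally consistent.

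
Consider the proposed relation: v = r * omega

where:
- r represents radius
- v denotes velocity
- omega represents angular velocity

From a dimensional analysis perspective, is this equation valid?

Yes

r (radius) has dimensions [L].
v (velocity) has dimensions [L T^-1].
omega (angular velocity) has dimensions [T^-1].

Left side: [L T^-1]
Right side: [L T^-1]

Both sides have the same dimensions, so the equation is dimensionally consistent.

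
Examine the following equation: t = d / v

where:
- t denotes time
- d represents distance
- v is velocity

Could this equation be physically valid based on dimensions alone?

Yes

t (time) has dimensions [T].
d (distance) has dimensions [L].
v (velocity) has dimensions [L T^-1].

Left side: [T]
Right side: [T]

Both sides have the same dimensions, so the equation is dimensionally consistent.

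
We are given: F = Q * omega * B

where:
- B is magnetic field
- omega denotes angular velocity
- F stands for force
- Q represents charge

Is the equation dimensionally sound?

No

B (magnetic field) has dimensions [I^-1 M T^-2].
omega (angular velocity) has dimensions [T^-1].
F (force) has dimensions [L M T^-2].
Q (charge) has dimensions [I T].

Left side: [L M T^-2]
Right side: [M T^-2]

The two sides have different dimensions, so the equation is NOT dimensionally consistent.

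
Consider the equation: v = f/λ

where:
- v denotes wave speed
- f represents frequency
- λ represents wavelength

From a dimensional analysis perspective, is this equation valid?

No

v (wave speed) has dimensions [L T^-1].
f (frequency) has dimensions [T^-1].
λ (wavelength) has dimensions [L].

Left side: [L T^-1]
Right side: [L^-1 T^-1]

The two sides have different dimensions, so the equation is NOT dimensionally consistent.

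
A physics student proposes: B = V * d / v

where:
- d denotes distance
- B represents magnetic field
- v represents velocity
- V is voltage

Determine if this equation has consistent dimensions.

No

d (distance) has dimensions [L].
B (magnetic field) has dimensions [I^-1 M T^-2].
v (velocity) has dimensions [L T^-1].
V (voltage) has dimensions [I^-1 L^2 M T^-3].

Left side: [I^-1 M T^-2]
Right side: [I^-1 L^2 M T^-2]

The two sides have different dimensions, so the equation is NOT dimensionally consistent.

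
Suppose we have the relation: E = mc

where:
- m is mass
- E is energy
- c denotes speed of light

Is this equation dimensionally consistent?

No

m (mass) has dimensions [M].
E (energy) has dimensions [L^2 M T^-2].
c (speed of light) has dimensions [L T^-1].

Left side: [L^2 M T^-2]
Right side: [L M T^-1]

The two sides have different dimensions, so the equation is NOT dimensionally consistent.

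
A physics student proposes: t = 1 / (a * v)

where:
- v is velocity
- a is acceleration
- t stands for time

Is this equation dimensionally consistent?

No

v (velocity) has dimensions [L T^-1].
a (acceleration) has dimensions [L T^-2].
t (time) has dimensions [T].

Left side: [T]
Right side: [L^-2 T^3]

The two sides have different dimensions, so the equation is NOT dimensionally consistent.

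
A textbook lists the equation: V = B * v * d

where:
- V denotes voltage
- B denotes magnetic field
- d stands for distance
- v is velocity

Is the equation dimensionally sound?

Yes

V (voltage) has dimensions [I^-1 L^2 M T^-3].
B (magnetic field) has dimensions [I^-1 M T^-2].
d (distance) has dimensions [L].
v (velocity) has dimensions [L T^-1].

Left side: [I^-1 L^2 M T^-3]
Right side: [I^-1 L^2 M T^-3]

Both sides have the same dimensions, so the equation is dimensionally consistent.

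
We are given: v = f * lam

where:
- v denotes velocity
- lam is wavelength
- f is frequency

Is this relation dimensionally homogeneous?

Yes

v (velocity) has dimensions [L T^-1].
lam (wavelength) has dimensions [L].
f (frequency) has dimensions [T^-1].

Left side: [L T^-1]
Right side: [L T^-1]

Both sides have the same dimensions, so the equation is dimensionally consistent.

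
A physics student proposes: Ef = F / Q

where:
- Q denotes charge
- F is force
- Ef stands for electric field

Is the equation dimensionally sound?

Yes

Q (charge) has dimensions [I T].
F (force) has dimensions [L M T^-2].
Ef (electric field) has dimensions [I^-1 L M T^-3].

Left side: [I^-1 L M T^-3]
Right side: [I^-1 L M T^-3]

Both sides have the same dimensions, so the equation is dimensionally consistent.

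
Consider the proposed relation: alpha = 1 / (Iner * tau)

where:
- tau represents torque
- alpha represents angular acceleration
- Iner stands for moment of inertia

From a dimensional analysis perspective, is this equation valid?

No

tau (torque) has dimensions [L^2 M T^-2].
alpha (angular acceleration) has dimensions [T^-2].
Iner (moment of inertia) has dimensions [L^2 M].

Left side: [T^-2]
Right side: [L^-4 M^-2 T^2]

The two sides have different dimensions, so the equation is NOT dimensionally consistent.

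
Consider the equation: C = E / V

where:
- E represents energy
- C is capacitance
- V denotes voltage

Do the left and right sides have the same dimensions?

No

E (energy) has dimensions [L^2 M T^-2].
C (capacitance) has dimensions [I^2 L^-2 M^-1 T^4].
V (voltage) has dimensions [I^-1 L^2 M T^-3].

Left side: [I^2 L^-2 M^-1 T^4]
Right side: [I T]

The two sides have different dimensions, so the equation is NOT dimensionally consistent.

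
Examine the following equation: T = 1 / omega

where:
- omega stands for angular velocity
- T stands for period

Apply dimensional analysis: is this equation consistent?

Yes

omega (angular velocity) has dimensions [T^-1].
T (period) has dimensions [T].

Left side: [T]
Right side: [T]

Both sides have the same dimensions, so the equation is dimensionally consistent.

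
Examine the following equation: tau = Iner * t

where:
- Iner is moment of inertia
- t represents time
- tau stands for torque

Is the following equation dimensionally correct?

No

Iner (moment of inertia) has dimensions [L^2 M].
t (time) has dimensions [T].
tau (torque) has dimensions [L^2 M T^-2].

Left side: [L^2 M T^-2]
Right side: [L^2 M T]

The two sides have different dimensions, so the equation is NOT dimensionally consistent.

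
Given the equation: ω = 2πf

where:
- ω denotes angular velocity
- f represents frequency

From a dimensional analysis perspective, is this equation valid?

Yes

ω (angular velocity) has dimensions [T^-1].
f (frequency) has dimensions [T^-1].

Left side: [T^-1]
Right side: [T^-1]

Both sides have the same dimensions, so the equation is dimensionally consistent.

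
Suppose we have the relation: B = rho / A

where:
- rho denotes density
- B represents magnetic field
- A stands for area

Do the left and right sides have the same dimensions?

No

rho (density) has dimensions [L^-3 M].
B (magnetic field) has dimensions [I^-1 M T^-2].
A (area) has dimensions [L^2].

Left side: [I^-1 M T^-2]
Right side: [L^-5 M]

The two sides have different dimensions, so the equation is NOT dimensionally consistent.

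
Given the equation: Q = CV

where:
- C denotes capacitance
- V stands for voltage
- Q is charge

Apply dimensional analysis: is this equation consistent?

Yes

C (capacitance) has dimensions [I^2 L^-2 M^-1 T^4].
V (voltage) has dimensions [I^-1 L^2 M T^-3].
Q (charge) has dimensions [I T].

Left side: [I T]
Right side: [I T]

Both sides have the same dimensions, so the equation is dimensionally consistent.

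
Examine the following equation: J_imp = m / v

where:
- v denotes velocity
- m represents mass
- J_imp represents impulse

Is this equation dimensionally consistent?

No

v (velocity) has dimensions [L T^-1].
m (mass) has dimensions [M].
J_imp (impulse) has dimensions [L M T^-1].

Left side: [L M T^-1]
Right side: [L^-1 M T]

The two sides have different dimensions, so the equation is NOT dimensionally consistent.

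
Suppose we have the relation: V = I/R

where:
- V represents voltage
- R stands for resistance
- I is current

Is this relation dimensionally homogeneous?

No

V (voltage) has dimensions [I^-1 L^2 M T^-3].
R (resistance) has dimensions [I^-2 L^2 M T^-3].
I (current) has dimensions [I].

Left side: [I^-1 L^2 M T^-3]
Right side: [I^3 L^-2 M^-1 T^3]

The two sides have different dimensions, so the equation is NOT dimensionally consistent.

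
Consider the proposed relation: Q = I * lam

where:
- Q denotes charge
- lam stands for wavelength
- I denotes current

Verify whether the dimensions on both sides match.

No

Q (charge) has dimensions [I T].
lam (wavelength) has dimensions [L].
I (current) has dimensions [I].

Left side: [I T]
Right side: [I L]

The two sides have different dimensions, so the equation is NOT dimensionally consistent.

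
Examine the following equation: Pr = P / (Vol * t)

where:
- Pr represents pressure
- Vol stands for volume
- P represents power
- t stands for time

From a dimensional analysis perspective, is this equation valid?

No

Pr (pressure) has dimensions [L^-1 M T^-2].
Vol (volume) has dimensions [L^3].
P (power) has dimensions [L^2 M T^-3].
t (time) has dimensions [T].

Left side: [L^-1 M T^-2]
Right side: [L^-1 M T^-4]

The two sides have different dimensions, so the equation is NOT dimensionally consistent.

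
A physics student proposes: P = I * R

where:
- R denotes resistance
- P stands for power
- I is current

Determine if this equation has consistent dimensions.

No

R (resistance) has dimensions [I^-2 L^2 M T^-3].
P (power) has dimensions [L^2 M T^-3].
I (current) has dimensions [I].

Left side: [L^2 M T^-3]
Right side: [I^-1 L^2 M T^-3]

The two sides have different dimensions, so the equation is NOT dimensionally consistent.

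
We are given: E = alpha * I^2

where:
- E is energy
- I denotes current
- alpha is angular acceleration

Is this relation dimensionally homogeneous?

No

E (energy) has dimensions [L^2 M T^-2].
I (current) has dimensions [I].
alpha (angular acceleration) has dimensions [T^-2].

Left side: [L^2 M T^-2]
Right side: [I^2 T^-2]

The two sides have different dimensions, so the equation is NOT dimensionally consistent.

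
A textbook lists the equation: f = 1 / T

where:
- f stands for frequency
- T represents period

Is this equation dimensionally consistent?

Yes

f (frequency) has dimensions [T^-1].
T (period) has dimensions [T].

Left side: [T^-1]
Right side: [T^-1]

Both sides have the same dimensions, so the equation is dimensionally consistent.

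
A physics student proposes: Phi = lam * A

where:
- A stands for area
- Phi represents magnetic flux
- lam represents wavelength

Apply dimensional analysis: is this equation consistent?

No

A (area) has dimensions [L^2].
Phi (magnetic flux) has dimensions [I^-1 L^2 M T^-2].
lam (wavelength) has dimensions [L].

Left side: [I^-1 L^2 M T^-2]
Right side: [L^3]

The two sides have different dimensions, so the equation is NOT dimensionally consistent.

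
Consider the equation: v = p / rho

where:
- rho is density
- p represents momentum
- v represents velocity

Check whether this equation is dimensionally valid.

No

rho (density) has dimensions [L^-3 M].
p (momentum) has dimensions [L M T^-1].
v (velocity) has dimensions [L T^-1].

Left side: [L T^-1]
Right side: [L^4 T^-1]

The two sides have different dimensions, so the equation is NOT dimensionally consistent.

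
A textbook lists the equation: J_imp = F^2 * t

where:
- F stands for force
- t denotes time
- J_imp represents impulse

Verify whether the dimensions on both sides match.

No

F (force) has dimensions [L M T^-2].
t (time) has dimensions [T].
J_imp (impulse) has dimensions [L M T^-1].

Left side: [L M T^-1]
Right side: [L^2 M^2 T^-3]

The two sides have different dimensions, so the equation is NOT dimensionally consistent.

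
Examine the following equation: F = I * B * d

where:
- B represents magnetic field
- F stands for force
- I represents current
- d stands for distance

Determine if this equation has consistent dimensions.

Yes

B (magnetic field) has dimensions [I^-1 M T^-2].
F (force) has dimensions [L M T^-2].
I (current) has dimensions [I].
d (distance) has dimensions [L].

Left side: [L M T^-2]
Right side: [L M T^-2]

Both sides have the same dimensions, so the equation is dimensionally consistent.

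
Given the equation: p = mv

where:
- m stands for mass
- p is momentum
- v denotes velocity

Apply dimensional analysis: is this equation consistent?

Yes

m (mass) has dimensions [M].
p (momentum) has dimensions [L M T^-1].
v (velocity) has dimensions [L T^-1].

Left side: [L M T^-1]
Right side: [L M T^-1]

Both sides have the same dimensions, so the equation is dimensionally consistent.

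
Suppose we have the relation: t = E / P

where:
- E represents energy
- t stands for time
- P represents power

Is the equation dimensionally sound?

Yes

E (energy) has dimensions [L^2 M T^-2].
t (time) has dimensions [T].
P (power) has dimensions [L^2 M T^-3].

Left side: [T]
Right side: [T]

Both sides have the same dimensions, so the equation is dimensionally consistent.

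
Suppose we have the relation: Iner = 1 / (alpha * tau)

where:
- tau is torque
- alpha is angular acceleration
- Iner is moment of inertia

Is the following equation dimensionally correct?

No

tau (torque) has dimensions [L^2 M T^-2].
alpha (angular acceleration) has dimensions [T^-2].
Iner (moment of inertia) has dimensions [L^2 M].

Left side: [L^2 M]
Right side: [L^-2 M^-1 T^4]

The two sides have different dimensions, so the equation is NOT dimensionally consistent.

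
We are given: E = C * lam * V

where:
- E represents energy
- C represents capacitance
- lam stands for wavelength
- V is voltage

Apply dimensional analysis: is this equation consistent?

No

E (energy) has dimensions [L^2 M T^-2].
C (capacitance) has dimensions [I^2 L^-2 M^-1 T^4].
lam (wavelength) has dimensions [L].
V (voltage) has dimensions [I^-1 L^2 M T^-3].

Left side: [L^2 M T^-2]
Right side: [I L T]

The two sides have different dimensions, so the equation is NOT dimensionally consistent.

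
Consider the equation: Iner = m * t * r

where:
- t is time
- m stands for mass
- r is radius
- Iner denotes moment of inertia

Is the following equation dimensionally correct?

No

t (time) has dimensions [T].
m (mass) has dimensions [M].
r (radius) has dimensions [L].
Iner (moment of inertia) has dimensions [L^2 M].

Left side: [L^2 M]
Right side: [L M T]

The two sides have different dimensions, so the equation is NOT dimensionally consistent.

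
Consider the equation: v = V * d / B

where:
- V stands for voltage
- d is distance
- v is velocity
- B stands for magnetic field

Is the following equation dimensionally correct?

No

V (voltage) has dimensions [I^-1 L^2 M T^-3].
d (distance) has dimensions [L].
v (velocity) has dimensions [L T^-1].
B (magnetic field) has dimensions [I^-1 M T^-2].

Left side: [L T^-1]
Right side: [L^3 T^-1]

The two sides have different dimensions, so the equation is NOT dimensionally consistent.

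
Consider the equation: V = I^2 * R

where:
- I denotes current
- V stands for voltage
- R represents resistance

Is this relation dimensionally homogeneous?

No

I (current) has dimensions [I].
V (voltage) has dimensions [I^-1 L^2 M T^-3].
R (resistance) has dimensions [I^-2 L^2 M T^-3].

Left side: [I^-1 L^2 M T^-3]
Right side: [L^2 M T^-3]

The two sides have different dimensions, so the equation is NOT dimensionally consistent.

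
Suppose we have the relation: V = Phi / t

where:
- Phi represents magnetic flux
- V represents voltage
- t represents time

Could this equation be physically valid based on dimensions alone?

Yes

Phi (magnetic flux) has dimensions [I^-1 L^2 M T^-2].
V (voltage) has dimensions [I^-1 L^2 M T^-3].
t (time) has dimensions [T].

Left side: [I^-1 L^2 M T^-3]
Right side: [I^-1 L^2 M T^-3]

Both sides have the same dimensions, so the equation is dimensionally consistent.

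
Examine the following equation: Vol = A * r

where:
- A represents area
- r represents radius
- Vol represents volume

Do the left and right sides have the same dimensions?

Yes

A (area) has dimensions [L^2].
r (radius) has dimensions [L].
Vol (volume) has dimensions [L^3].

Left side: [L^3]
Right side: [L^3]

Both sides have the same dimensions, so the equation is dimensionally consistent.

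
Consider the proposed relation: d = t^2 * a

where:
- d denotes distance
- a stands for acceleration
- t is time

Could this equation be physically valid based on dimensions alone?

Yes

d (distance) has dimensions [L].
a (acceleration) has dimensions [L T^-2].
t (time) has dimensions [T].

Left side: [L]
Right side: [L]

Both sides have the same dimensions, so the equation is dimensionally consistent.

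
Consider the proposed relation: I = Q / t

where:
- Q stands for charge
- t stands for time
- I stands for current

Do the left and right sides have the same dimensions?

Yes

Q (charge) has dimensions [I T].
t (time) has dimensions [T].
I (current) has dimensions [I].

Left side: [I]
Right side: [I]

Both sides have the same dimensions, so the equation is dimensionally consistent.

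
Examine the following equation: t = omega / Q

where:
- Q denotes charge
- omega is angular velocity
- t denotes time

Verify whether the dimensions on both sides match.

No

Q (charge) has dimensions [I T].
omega (angular velocity) has dimensions [T^-1].
t (time) has dimensions [T].

Left side: [T]
Right side: [I^-1 T^-2]

The two sides have different dimensions, so the equation is NOT dimensionally consistent.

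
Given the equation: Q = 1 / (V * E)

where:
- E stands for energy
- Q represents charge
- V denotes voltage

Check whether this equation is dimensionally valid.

No

E (energy) has dimensions [L^2 M T^-2].
Q (charge) has dimensions [I T].
V (voltage) has dimensions [I^-1 L^2 M T^-3].

Left side: [I T]
Right side: [I L^-4 M^-2 T^5]

The two sides have different dimensions, so the equation is NOT dimensionally consistent.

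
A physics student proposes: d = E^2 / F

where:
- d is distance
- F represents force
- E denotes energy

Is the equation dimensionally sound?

No

d (distance) has dimensions [L].
F (force) has dimensions [L M T^-2].
E (energy) has dimensions [L^2 M T^-2].

Left side: [L]
Right side: [L^3 M T^-2]

The two sides have different dimensions, so the equation is NOT dimensionally consistent.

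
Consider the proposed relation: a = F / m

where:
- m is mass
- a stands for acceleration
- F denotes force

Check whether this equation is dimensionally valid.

Yes

m (mass) has dimensions [M].
a (acceleration) has dimensions [L T^-2].
F (force) has dimensions [L M T^-2].

Left side: [L T^-2]
Right side: [L T^-2]

Both sides have the same dimensions, so the equation is dimensionally consistent.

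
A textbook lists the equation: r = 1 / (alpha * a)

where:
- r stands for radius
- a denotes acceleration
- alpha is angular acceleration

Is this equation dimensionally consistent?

No

r (radius) has dimensions [L].
a (acceleration) has dimensions [L T^-2].
alpha (angular acceleration) has dimensions [T^-2].

Left side: [L]
Right side: [L^-1 T^4]

The two sides have different dimensions, so the equation is NOT dimensionally consistent.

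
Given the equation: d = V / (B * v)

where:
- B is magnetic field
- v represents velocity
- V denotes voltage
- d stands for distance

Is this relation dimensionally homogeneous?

Yes

B (magnetic field) has dimensions [I^-1 M T^-2].
v (velocity) has dimensions [L T^-1].
V (voltage) has dimensions [I^-1 L^2 M T^-3].
d (distance) has dimensions [L].

Left side: [L]
Right side: [L]

Both sides have the same dimensions, so the equation is dimensionally consistent.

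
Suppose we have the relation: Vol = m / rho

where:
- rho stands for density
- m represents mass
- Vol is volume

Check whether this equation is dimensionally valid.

Yes

rho (density) has dimensions [L^-3 M].
m (mass) has dimensions [M].
Vol (volume) has dimensions [L^3].

Left side: [L^3]
Right side: [L^3]

Both sides have the same dimensions, so the equation is dimensionally consistent.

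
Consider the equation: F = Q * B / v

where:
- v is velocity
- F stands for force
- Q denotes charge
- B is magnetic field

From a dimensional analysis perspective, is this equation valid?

No

v (velocity) has dimensions [L T^-1].
F (force) has dimensions [L M T^-2].
Q (charge) has dimensions [I T].
B (magnetic field) has dimensions [I^-1 M T^-2].

Left side: [L M T^-2]
Right side: [L^-1 M]

The two sides have different dimensions, so the equation is NOT dimensionally consistent.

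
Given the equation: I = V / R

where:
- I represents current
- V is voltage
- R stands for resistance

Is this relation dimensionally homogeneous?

Yes

I (current) has dimensions [I].
V (voltage) has dimensions [I^-1 L^2 M T^-3].
R (resistance) has dimensions [I^-2 L^2 M T^-3].

Left side: [I]
Right side: [I]

Both sides have the same dimensions, so the equation is dimensionally consistent.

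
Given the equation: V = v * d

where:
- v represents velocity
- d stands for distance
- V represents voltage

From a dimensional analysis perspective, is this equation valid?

No

v (velocity) has dimensions [L T^-1].
d (distance) has dimensions [L].
V (voltage) has dimensions [I^-1 L^2 M T^-3].

Left side: [I^-1 L^2 M T^-3]
Right side: [L^2 T^-1]

The two sides have different dimensions, so the equation is NOT dimensionally consistent.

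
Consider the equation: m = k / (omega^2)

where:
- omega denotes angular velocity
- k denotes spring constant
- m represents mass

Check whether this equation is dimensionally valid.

Yes

omega (angular velocity) has dimensions [T^-1].
k (spring constant) has dimensions [M T^-2].
m (mass) has dimensions [M].

Left side: [M]
Right side: [M]

Both sides have the same dimensions, so the equation is dimensionally consistent.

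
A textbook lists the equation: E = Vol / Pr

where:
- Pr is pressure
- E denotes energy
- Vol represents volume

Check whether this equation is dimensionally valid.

No

Pr (pressure) has dimensions [L^-1 M T^-2].
E (energy) has dimensions [L^2 M T^-2].
Vol (volume) has dimensions [L^3].

Left side: [L^2 M T^-2]
Right side: [L^4 M^-1 T^2]

The two sides have different dimensions, so the equation is NOT dimensionally consistent.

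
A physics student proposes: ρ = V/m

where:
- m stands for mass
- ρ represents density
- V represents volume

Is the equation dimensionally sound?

No

m (mass) has dimensions [M].
ρ (density) has dimensions [L^-3 M].
V (volume) has dimensions [L^3].

Left side: [L^-3 M]
Right side: [L^3 M^-1]

The two sides have different dimensions, so the equation is NOT dimensionally consistent.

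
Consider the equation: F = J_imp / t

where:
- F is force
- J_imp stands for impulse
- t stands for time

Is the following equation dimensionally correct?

Yes

F (force) has dimensions [L M T^-2].
J_imp (impulse) has dimensions [L M T^-1].
t (time) has dimensions [T].

Left side: [L M T^-2]
Right side: [L M T^-2]

Both sides have the same dimensions, so the equation is dimensionally consistent.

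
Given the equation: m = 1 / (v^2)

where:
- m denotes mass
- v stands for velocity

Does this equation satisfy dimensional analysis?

No

m (mass) has dimensions [M].
v (velocity) has dimensions [L T^-1].

Left side: [M]
Right side: [L^-2 T^2]

The two sides have different dimensions, so the equation is NOT dimensionally consistent.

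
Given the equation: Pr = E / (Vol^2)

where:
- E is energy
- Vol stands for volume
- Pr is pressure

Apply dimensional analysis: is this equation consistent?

No

E (energy) has dimensions [L^2 M T^-2].
Vol (volume) has dimensions [L^3].
Pr (pressure) has dimensions [L^-1 M T^-2].

Left side: [L^-1 M T^-2]
Right side: [L^-4 M T^-2]

The two sides have different dimensions, so the equation is NOT dimensionally consistent.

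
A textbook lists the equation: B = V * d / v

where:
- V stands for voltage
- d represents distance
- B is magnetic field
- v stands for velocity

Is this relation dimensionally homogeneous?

No

V (voltage) has dimensions [I^-1 L^2 M T^-3].
d (distance) has dimensions [L].
B (magnetic field) has dimensions [I^-1 M T^-2].
v (velocity) has dimensions [L T^-1].

Left side: [I^-1 M T^-2]
Right side: [I^-1 L^2 M T^-2]

The two sides have different dimensions, so the equation is NOT dimensionally consistent.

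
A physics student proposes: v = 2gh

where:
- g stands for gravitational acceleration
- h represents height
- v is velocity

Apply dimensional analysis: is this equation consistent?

No

g (gravitational acceleration) has dimensions [L T^-2].
h (height) has dimensions [L].
v (velocity) has dimensions [L T^-1].

Left side: [L T^-1]
Right side: [L^2 T^-2]

The two sides have different dimensions, so the equation is NOT dimensionally consistent.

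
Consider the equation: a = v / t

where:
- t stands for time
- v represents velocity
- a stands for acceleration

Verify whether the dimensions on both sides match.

Yes

t (time) has dimensions [T].
v (velocity) has dimensions [L T^-1].
a (acceleration) has dimensions [L T^-2].

Left side: [L T^-2]
Right side: [L T^-2]

Both sides have the same dimensions, so the equation is dimensionally consistent.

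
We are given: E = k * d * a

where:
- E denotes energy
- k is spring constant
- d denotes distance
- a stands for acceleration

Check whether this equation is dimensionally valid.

No

E (energy) has dimensions [L^2 M T^-2].
k (spring constant) has dimensions [M T^-2].
d (distance) has dimensions [L].
a (acceleration) has dimensions [L T^-2].

Left side: [L^2 M T^-2]
Right side: [L^2 M T^-4]

The two sides have different dimensions, so the equation is NOT dimensionally consistent.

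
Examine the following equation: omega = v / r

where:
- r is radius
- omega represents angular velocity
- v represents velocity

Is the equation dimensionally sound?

Yes

r (radius) has dimensions [L].
omega (angular velocity) has dimensions [T^-1].
v (velocity) has dimensions [L T^-1].

Left side: [T^-1]
Right side: [T^-1]

Both sides have the same dimensions, so the equation is dimensionally consistent.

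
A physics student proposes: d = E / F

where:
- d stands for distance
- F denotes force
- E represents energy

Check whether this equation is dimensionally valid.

Yes

d (distance) has dimensions [L].
F (force) has dimensions [L M T^-2].
E (energy) has dimensions [L^2 M T^-2].

Left side: [L]
Right side: [L]

Both sides have the same dimensions, so the equation is dimensionally consistent.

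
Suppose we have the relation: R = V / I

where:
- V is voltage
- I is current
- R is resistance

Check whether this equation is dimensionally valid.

Yes

V (voltage) has dimensions [I^-1 L^2 M T^-3].
I (current) has dimensions [I].
R (resistance) has dimensions [I^-2 L^2 M T^-3].

Left side: [I^-2 L^2 M T^-3]
Right side: [I^-2 L^2 M T^-3]

Both sides have the same dimensions, so the equation is dimensionally consistent.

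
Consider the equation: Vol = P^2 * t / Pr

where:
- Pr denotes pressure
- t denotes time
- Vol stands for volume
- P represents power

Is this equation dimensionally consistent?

No

Pr (pressure) has dimensions [L^-1 M T^-2].
t (time) has dimensions [T].
Vol (volume) has dimensions [L^3].
P (power) has dimensions [L^2 M T^-3].

Left side: [L^3]
Right side: [L^5 M T^-3]

The two sides have different dimensions, so the equation is NOT dimensionally consistent.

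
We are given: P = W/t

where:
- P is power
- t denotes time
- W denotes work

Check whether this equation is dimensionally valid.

Yes

P (power) has dimensions [L^2 M T^-3].
t (time) has dimensions [T].
W (work) has dimensions [L^2 M T^-2].

Left side: [L^2 M T^-3]
Right side: [L^2 M T^-3]

Both sides have the same dimensions, so the equation is dimensionally consistent.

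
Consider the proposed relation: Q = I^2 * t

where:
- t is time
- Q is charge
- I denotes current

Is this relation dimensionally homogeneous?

No

t (time) has dimensions [T].
Q (charge) has dimensions [I T].
I (current) has dimensions [I].

Left side: [I T]
Right side: [I^2 T]

The two sides have different dimensions, so the equation is NOT dimensionally consistent.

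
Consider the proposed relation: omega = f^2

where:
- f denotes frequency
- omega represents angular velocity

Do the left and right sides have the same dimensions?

No

f (frequency) has dimensions [T^-1].
omega (angular velocity) has dimensions [T^-1].

Left side: [T^-1]
Right side: [T^-2]

The two sides have different dimensions, so the equation is NOT dimensionally consistent.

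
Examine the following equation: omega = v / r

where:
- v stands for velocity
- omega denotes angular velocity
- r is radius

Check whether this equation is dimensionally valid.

Yes

v (velocity) has dimensions [L T^-1].
omega (angular velocity) has dimensions [T^-1].
r (radius) has dimensions [L].

Left side: [T^-1]
Right side: [T^-1]

Both sides have the same dimensions, so the equation is dimensionally consistent.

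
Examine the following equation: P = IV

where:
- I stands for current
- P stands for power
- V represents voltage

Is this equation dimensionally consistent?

Yes

I (current) has dimensions [I].
P (power) has dimensions [L^2 M T^-3].
V (voltage) has dimensions [I^-1 L^2 M T^-3].

Left side: [L^2 M T^-3]
Right side: [L^2 M T^-3]

Both sides have the same dimensions, so the equation is dimensionally consistent.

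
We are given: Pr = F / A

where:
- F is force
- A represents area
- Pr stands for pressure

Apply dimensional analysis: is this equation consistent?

Yes

F (force) has dimensions [L M T^-2].
A (area) has dimensions [L^2].
Pr (pressure) has dimensions [L^-1 M T^-2].

Left side: [L^-1 M T^-2]
Right side: [L^-1 M T^-2]

Both sides have the same dimensions, so the equation is dimensionally consistent.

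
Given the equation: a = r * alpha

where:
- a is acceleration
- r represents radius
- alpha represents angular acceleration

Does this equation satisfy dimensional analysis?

Yes

a (acceleration) has dimensions [L T^-2].
r (radius) has dimensions [L].
alpha (angular acceleration) has dimensions [T^-2].

Left side: [L T^-2]
Right side: [L T^-2]

Both sides have the same dimensions, so the equation is dimensionally consistent.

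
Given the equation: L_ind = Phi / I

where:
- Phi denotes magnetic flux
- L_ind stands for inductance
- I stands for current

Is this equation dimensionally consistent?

Yes

Phi (magnetic flux) has dimensions [I^-1 L^2 M T^-2].
L_ind (inductance) has dimensions [I^-2 L^2 M T^-2].
I (current) has dimensions [I].

Left side: [I^-2 L^2 M T^-2]
Right side: [I^-2 L^2 M T^-2]

Both sides have the same dimensions, so the equation is dimensionally consistent.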